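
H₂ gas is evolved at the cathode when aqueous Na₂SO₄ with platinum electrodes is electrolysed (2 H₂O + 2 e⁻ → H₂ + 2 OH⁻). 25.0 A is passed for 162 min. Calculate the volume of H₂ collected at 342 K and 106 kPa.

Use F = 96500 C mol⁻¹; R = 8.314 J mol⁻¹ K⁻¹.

Q = I·t = 25.00 A × 9720.0 s = 243000 C.
n(e⁻) = Q/F = 243000 / 96500 = 2.518 mol.
2 electrons are transferred per H₂ molecule, so n(H₂) = 2.518 / 2 = 1.259 mol.
V = nRT/P = (1.259 × 8.314 × 342) / (106 × 10³ Pa) = 0.0338 m³ = 33.8 L.

33.8 L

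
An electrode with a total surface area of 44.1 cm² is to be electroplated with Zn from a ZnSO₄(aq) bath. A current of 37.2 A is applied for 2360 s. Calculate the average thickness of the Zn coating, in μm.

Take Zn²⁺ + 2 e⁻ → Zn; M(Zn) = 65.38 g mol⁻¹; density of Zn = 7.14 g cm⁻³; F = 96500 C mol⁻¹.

Q = I·t = 37.20 × 2360.0 = 87790 C; n(e⁻) = 0.9098 mol.
n(Zn) = n(e⁻)/2 = 0.4549 mol, so m = 0.4549 × 65.38 = 29.74 g.
Volume = m/ρ = 29.74 / 7.14 = 4.165 cm³.
Thickness = V/A = 4.165 / 44.1 = 0.0945 cm = 945 μm.

945 μm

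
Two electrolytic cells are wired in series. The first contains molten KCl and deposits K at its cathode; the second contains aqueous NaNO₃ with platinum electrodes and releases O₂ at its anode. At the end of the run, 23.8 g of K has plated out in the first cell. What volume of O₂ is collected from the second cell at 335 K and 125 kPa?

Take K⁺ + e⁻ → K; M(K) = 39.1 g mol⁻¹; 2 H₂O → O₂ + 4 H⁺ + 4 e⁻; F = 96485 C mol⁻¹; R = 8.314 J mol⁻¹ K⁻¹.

n(K) = 23.8 / 39.1 = 0.6087 mol, so n(e⁻) = 1 × 0.6087 = 0.6087 mol.
The cells are in series, so the same 0.6087 mol of electrons passes through the second cell.
2 H₂O → O₂ + 4 H⁺ + 4 e⁻ — 4 mol e⁻ per mol O₂, so n(O₂) = 0.6087/4 = 0.1522 mol.
V = nRT/P = (0.1522 × 8.314 × 335) / (125 × 10³) = 0.00339 m³ = 3.39 L.

3.39 L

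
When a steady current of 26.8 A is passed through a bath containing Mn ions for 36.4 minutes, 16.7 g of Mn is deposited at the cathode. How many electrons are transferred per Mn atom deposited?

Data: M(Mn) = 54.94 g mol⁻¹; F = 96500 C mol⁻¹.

Q = I·t = 26.80 A × 2184.0 s = 58530 C, so n(e⁻) = 58530/96500 = 0.6065 mol.
n(Mn) deposited = 16.7 / 54.94 = 0.3040 mol.
Electrons per atom = n(e⁻)/n(Mn) = 0.6065 / 0.3040 = 2.00 ≈ 2, so the ion is Mn²⁺.

2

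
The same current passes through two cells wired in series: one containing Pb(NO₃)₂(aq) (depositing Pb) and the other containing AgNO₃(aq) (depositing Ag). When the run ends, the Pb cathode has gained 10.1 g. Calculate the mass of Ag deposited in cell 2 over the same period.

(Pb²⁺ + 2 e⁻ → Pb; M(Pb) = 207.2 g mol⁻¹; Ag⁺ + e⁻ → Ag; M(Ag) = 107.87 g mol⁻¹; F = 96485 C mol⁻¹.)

n(Pb) = 10.1 / 207.2 = 0.04875 mol.
Since Pb²⁺ + 2 e⁻ → Pb, n(e⁻) passed = 2 × 0.04875 = 0.09749 mol.
Cells in series carry the same charge, so the same 0.09749 mol of electrons passes through cell 2.
Ag⁺ + e⁻ → Ag, so n(Ag) = 0.09749 / 1 = 0.09749 mol.
m(Ag) = 0.09749 × 107.87 = 10.5 g.

10.5 g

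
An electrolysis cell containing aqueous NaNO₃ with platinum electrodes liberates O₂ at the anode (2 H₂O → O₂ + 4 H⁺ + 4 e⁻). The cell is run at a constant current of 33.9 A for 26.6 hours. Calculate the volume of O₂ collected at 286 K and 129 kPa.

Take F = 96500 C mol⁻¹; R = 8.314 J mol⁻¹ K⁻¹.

Q = I·t = 33.90 A × 95760 s = 3246000 C.
n(e⁻) = Q/F = 3246000 / 96500 = 33.64 mol.
4 electrons are transferred per O₂ molecule, so n(O₂) = 33.64 / 4 = 8.410 mol.
V = nRT/P = (8.410 × 8.314 × 286) / (129 × 10³ Pa) = 0.155 m³ = 155 L.

155 L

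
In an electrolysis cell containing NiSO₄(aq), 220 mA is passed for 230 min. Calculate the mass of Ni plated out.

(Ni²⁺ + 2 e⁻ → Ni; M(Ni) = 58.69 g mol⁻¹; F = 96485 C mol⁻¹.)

Q = I·t = 0.2200 A × 13800 s = 3036 C.
n(e⁻) = Q/F = 3036 / 96485 = 0.03147 mol.
Ni²⁺ + 2 e⁻ → Ni, so n(Ni) = n(e⁻)/2 = 0.01573 mol.
m = n·M = 0.01573 × 58.69 = 0.923 g.

0.923 g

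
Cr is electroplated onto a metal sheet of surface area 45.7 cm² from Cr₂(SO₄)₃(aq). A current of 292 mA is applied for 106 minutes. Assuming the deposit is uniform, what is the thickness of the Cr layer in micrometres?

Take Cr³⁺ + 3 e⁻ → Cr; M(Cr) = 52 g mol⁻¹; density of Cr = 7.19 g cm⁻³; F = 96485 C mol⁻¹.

Q = I·t = 0.2920 × 6360.0 = 1857 C; n(e⁻) = 0.01925 mol.
n(Cr) = n(e⁻)/3 = 0.006416 mol, so m = 0.006416 × 52 = 0.3336 g.
Volume = m/ρ = 0.3336 / 7.19 = 0.04640 cm³.
Thickness = V/A = 0.04640 / 45.7 = 0.00102 cm = 10.2 μm.

10.2 μm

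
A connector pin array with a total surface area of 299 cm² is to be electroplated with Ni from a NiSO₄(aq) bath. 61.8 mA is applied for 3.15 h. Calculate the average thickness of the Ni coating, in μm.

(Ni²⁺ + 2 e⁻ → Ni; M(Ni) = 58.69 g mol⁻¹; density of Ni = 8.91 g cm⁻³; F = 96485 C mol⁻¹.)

Q = I·t = 0.06180 × 11340 = 700.8 C; n(e⁻) = 0.007263 mol.
n(Ni) = n(e⁻)/2 = 0.003632 mol, so m = 0.003632 × 58.69 = 0.2131 g.
Volume = m/ρ = 0.2131 / 8.91 = 0.02392 cm³.
Thickness = V/A = 0.02392 / 299 = 8.00 × 10⁻⁵ cm = 0.800 μm.

0.800 μm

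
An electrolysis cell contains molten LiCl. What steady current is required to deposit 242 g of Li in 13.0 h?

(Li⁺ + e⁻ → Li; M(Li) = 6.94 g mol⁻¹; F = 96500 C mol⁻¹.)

71.9 A

n(Li) = 242 / 6.94 = 34.87 mol.
n(e⁻) = 1 × 34.87 = 34.87 mol.
Q = n(e⁻)·F = 34.87 × 96500 = 3365000 C.
I = Q/t = 3365000 / 46800 s = 71.9 A.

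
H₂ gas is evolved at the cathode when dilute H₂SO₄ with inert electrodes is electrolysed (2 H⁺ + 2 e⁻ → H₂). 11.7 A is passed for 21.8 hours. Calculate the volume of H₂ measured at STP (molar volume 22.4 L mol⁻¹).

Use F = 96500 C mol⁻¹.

Q = I·t = 11.70 A × 78480 s = 918200 C.
n(e⁻) = Q/F = 918200 / 96500 = 9.515 mol.
2 electrons are transferred per H₂ molecule, so n(H₂) = 9.515 / 2 = 4.758 mol.
V = n × V_m = 4.758 × 22.4 = 107 L.

107 L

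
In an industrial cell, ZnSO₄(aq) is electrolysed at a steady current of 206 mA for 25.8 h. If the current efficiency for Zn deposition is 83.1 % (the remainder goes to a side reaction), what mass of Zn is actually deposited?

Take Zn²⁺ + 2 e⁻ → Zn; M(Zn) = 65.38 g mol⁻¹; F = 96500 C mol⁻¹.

Q = I·t = 0.2060 × 92880 = 19130 C.
n(e⁻) = 19130/96500 = 0.1983 mol; theoretically n(Zn) = 0.1983/2 = 0.09914 mol, m_theo = 6.482 g.
At 83.1 % efficiency, m_actual = 0.831 × 6.482 = 5.39 g.

5.39 g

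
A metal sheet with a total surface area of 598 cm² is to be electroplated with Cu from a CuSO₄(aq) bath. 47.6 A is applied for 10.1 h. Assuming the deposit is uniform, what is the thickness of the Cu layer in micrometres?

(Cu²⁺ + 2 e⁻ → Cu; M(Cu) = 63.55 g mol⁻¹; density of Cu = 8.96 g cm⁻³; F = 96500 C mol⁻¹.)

Q = I·t = 47.60 × 36360 = 1731000 C; n(e⁻) = 17.94 mol.
n(Cu) = n(e⁻)/2 = 8.968 mol, so m = 8.968 × 63.55 = 569.9 g.
Volume = m/ρ = 569.9 / 8.96 = 63.60 cm³.
Thickness = V/A = 63.60 / 598 = 0.106 cm = 1060 μm.

1060 μm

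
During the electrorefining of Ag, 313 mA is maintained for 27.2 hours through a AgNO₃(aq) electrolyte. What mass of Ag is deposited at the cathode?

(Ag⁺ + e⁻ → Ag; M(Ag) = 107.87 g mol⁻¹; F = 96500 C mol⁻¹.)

34.3 g

Q = I·t = 0.3130 A × 97920 s = 30650 C.
n(e⁻) = Q/F = 30650 / 96500 = 0.3176 mol.
Ag⁺ + e⁻ → Ag, so n(Ag) = n(e⁻)/1 = 0.3176 mol.
m = n·M = 0.3176 × 107.87 = 34.3 g.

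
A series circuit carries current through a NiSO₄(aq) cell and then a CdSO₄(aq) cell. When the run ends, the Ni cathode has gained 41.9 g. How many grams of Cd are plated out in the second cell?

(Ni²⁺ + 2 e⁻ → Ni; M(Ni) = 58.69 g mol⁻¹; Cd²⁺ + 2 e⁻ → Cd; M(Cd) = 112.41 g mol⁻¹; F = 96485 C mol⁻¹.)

80.3 g

n(Ni) = 41.9 / 58.69 = 0.7139 mol.
Since Ni²⁺ + 2 e⁻ → Ni, n(e⁻) passed = 2 × 0.7139 = 1.428 mol.
Cells in series carry the same charge, so the same 1.428 mol of electrons passes through cell 2.
Cd²⁺ + 2 e⁻ → Cd, so n(Cd) = 1.428 / 2 = 0.7139 mol.
m(Cd) = 0.7139 × 112.41 = 80.3 g.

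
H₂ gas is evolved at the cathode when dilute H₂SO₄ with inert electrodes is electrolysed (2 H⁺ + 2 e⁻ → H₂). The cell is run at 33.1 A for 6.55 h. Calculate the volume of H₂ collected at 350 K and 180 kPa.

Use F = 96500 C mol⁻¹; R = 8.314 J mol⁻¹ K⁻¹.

65.4 L

Q = I·t = 33.10 A × 23580 s = 780500 C.
n(e⁻) = Q/F = 780500 / 96500 = 8.088 mol.
2 electrons are transferred per H₂ molecule, so n(H₂) = 8.088 / 2 = 4.044 mol.
V = nRT/P = (4.044 × 8.314 × 350) / (180 × 10³ Pa) = 0.0654 m³ = 65.4 L.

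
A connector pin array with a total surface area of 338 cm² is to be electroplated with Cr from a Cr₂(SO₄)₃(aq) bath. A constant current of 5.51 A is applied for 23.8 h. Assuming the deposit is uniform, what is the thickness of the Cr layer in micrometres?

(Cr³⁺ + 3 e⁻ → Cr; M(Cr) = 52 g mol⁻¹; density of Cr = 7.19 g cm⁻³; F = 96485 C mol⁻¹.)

349 μm

Q = I·t = 5.510 × 85680 = 472100 C; n(e⁻) = 4.893 mol.
n(Cr) = n(e⁻)/3 = 1.631 mol, so m = 1.631 × 52 = 84.81 g.
Volume = m/ρ = 84.81 / 7.19 = 11.80 cm³.
Thickness = V/A = 11.80 / 338 = 0.0349 cm = 349 μm.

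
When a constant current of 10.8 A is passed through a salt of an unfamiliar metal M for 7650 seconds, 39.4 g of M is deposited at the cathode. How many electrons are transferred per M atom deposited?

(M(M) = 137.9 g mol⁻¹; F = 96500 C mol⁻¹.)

Q = I·t = 10.80 A × 7650.0 s = 82620 C, so n(e⁻) = 82620/96500 = 0.8562 mol.
n(M) deposited = 39.4 / 137.9 = 0.2857 mol.
Electrons per atom = n(e⁻)/n(M) = 0.8562 / 0.2857 = 3.00 ≈ 3, so the ion is M³⁺.

3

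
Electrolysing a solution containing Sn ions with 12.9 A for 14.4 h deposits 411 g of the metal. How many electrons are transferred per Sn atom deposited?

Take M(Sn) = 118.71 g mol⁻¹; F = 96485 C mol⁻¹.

2

Q = I·t = 12.90 A × 51840 s = 668700 C, so n(e⁻) = 668700/96485 = 6.931 mol.
n(Sn) deposited = 411 / 118.71 = 3.462 mol.
Electrons per atom = n(e⁻)/n(Sn) = 6.931 / 3.462 = 2.00 ≈ 2, so the ion is Sn²⁺.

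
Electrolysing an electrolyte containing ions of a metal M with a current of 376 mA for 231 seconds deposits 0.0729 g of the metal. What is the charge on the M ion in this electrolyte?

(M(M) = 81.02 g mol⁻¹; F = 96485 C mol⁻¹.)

+1

Q = I·t = 0.3760 A × 231.00 s = 86.86 C, so n(e⁻) = 86.86/96485 = 0.0009002 mol.
n(M) deposited = 0.0729 / 81.02 = 0.0008998 mol.
Electrons per atom = n(e⁻)/n(M) = 0.0009002 / 0.0008998 = 1.00 ≈ 1, so the ion is M⁺.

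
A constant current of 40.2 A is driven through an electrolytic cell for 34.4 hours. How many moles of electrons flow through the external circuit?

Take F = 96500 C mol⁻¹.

Q = I·t = 40.20 A × 123840 s = 4978000 C.
n(e⁻) = Q/F = 4978000 / 96500 = 51.6 mol.

51.6 mol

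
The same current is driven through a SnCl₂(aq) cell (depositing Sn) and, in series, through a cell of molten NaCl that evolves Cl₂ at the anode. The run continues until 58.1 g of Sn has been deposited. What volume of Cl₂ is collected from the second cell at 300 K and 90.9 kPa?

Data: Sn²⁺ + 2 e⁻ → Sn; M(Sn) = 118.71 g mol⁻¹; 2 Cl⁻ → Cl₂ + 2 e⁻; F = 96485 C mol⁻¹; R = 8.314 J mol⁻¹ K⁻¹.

n(Sn) = 58.1 / 118.71 = 0.4894 mol, so n(e⁻) = 2 × 0.4894 = 0.9789 mol.
The cells are in series, so the same 0.9789 mol of electrons passes through the second cell.
2 Cl⁻ → Cl₂ + 2 e⁻ — 2 mol e⁻ per mol Cl₂, so n(Cl₂) = 0.9789/2 = 0.4894 mol.
V = nRT/P = (0.4894 × 8.314 × 300) / (90.9 × 10³) = 0.0134 m³ = 13.4 L.

13.4 L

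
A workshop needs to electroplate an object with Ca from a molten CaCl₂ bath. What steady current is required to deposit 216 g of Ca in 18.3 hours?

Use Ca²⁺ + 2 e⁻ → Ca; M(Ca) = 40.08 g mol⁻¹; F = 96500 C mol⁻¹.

15.8 A

n(Ca) = 216 / 40.08 = 5.389 mol.
n(e⁻) = 2 × 5.389 = 10.78 mol.
Q = n(e⁻)·F = 10.78 × 96500 = 1040000 C.
I = Q/t = 1040000 / 65880 s = 15.8 A.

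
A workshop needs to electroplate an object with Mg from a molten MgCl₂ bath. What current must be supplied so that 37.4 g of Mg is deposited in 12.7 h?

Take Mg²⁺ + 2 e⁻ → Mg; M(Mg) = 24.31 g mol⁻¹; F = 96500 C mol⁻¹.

n(Mg) = 37.4 / 24.31 = 1.538 mol.
n(e⁻) = 2 × 1.538 = 3.077 mol.
Q = n(e⁻)·F = 3.077 × 96500 = 296900 C.
I = Q/t = 296900 / 45720 s = 6.49 A.

6.49 A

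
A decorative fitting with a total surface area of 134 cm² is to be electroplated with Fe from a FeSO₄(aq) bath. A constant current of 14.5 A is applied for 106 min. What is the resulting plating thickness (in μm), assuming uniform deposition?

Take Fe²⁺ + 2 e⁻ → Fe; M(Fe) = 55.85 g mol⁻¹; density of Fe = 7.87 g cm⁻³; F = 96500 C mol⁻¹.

Q = I·t = 14.50 × 6360.0 = 92220 C; n(e⁻) = 0.9556 mol.
n(Fe) = n(e⁻)/2 = 0.4778 mol, so m = 0.4778 × 55.85 = 26.69 g.
Volume = m/ρ = 26.69 / 7.87 = 3.391 cm³.
Thickness = V/A = 3.391 / 134 = 0.0253 cm = 253 μm.

253 μm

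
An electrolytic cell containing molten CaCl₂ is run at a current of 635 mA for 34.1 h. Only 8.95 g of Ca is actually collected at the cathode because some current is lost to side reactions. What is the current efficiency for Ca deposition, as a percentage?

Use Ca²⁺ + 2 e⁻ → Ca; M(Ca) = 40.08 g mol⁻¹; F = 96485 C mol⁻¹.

Q = I·t = 0.6350 × 122760 = 77950 C; n(e⁻) = 77950/96485 = 0.8079 mol.
Theoretical n(Ca) = n(e⁻)/2 = 0.4040 mol, i.e. m_theo = 0.4040 × 40.08 = 16.19 g.
Efficiency = m_actual / m_theo = 8.95 / 16.19 = 55.3 %.

55.3 %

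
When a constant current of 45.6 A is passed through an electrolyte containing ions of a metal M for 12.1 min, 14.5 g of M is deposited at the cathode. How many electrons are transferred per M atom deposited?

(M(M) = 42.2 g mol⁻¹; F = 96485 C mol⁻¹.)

Q = I·t = 45.60 A × 726.00 s = 33110 C, so n(e⁻) = 33110/96485 = 0.3431 mol.
n(M) deposited = 14.5 / 42.2 = 0.3436 mol.
Electrons per atom = n(e⁻)/n(M) = 0.3431 / 0.3436 = 0.999 ≈ 1, so the ion is M⁺.

1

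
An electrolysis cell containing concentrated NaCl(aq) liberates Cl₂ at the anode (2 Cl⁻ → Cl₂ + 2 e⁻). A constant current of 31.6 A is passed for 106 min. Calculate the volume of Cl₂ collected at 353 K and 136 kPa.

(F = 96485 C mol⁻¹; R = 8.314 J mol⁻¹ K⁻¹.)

Q = I·t = 31.60 A × 6360.0 s = 201000 C.
n(e⁻) = Q/F = 201000 / 96485 = 2.083 mol.
2 electrons are transferred per Cl₂ molecule, so n(Cl₂) = 2.083 / 2 = 1.041 mol.
V = nRT/P = (1.041 × 8.314 × 353) / (136 × 10³ Pa) = 0.0225 m³ = 22.5 L.

22.5 L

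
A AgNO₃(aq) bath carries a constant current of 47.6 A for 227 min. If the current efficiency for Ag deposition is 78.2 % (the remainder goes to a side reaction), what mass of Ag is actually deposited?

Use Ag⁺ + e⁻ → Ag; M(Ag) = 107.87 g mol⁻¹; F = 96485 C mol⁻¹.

Q = I·t = 47.60 × 13620 = 648300 C.
n(e⁻) = 648300/96485 = 6.719 mol; theoretically n(Ag) = 6.719/1 = 6.719 mol, m_theo = 724.8 g.
At 78.2 % efficiency, m_actual = 0.782 × 724.8 = 567 g.

567 g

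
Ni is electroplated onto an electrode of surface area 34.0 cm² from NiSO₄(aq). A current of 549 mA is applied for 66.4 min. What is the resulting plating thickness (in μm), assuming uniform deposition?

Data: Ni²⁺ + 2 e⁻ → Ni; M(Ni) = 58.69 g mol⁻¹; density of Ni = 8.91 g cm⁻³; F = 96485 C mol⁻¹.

22.0 μm

Q = I·t = 0.5490 × 3984.0 = 2187 C; n(e⁻) = 0.02267 mol.
n(Ni) = n(e⁻)/2 = 0.01133 mol, so m = 0.01133 × 58.69 = 0.6652 g.
Volume = m/ρ = 0.6652 / 8.91 = 0.07466 cm³.
Thickness = V/A = 0.07466 / 34.0 = 0.00220 cm = 22.0 μm.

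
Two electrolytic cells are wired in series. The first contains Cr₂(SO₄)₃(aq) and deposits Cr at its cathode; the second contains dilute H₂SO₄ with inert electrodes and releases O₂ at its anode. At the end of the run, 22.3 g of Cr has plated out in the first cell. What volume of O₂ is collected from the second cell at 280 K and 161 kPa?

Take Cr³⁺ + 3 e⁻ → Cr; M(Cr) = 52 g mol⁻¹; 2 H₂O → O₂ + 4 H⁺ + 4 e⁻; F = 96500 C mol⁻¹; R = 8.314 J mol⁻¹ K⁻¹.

4.65 L

n(Cr) = 22.3 / 52 = 0.4288 mol, so n(e⁻) = 3 × 0.4288 = 1.287 mol.
The cells are in series, so the same 1.287 mol of electrons passes through the second cell.
2 H₂O → O₂ + 4 H⁺ + 4 e⁻ — 4 mol e⁻ per mol O₂, so n(O₂) = 1.287/4 = 0.3216 mol.
V = nRT/P = (0.3216 × 8.314 × 280) / (161 × 10³) = 0.00465 m³ = 4.65 L.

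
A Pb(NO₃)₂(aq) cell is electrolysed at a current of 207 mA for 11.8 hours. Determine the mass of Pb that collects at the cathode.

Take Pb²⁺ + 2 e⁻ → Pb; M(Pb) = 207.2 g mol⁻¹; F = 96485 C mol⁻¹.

9.44 g

Q = I·t = 0.2070 A × 42480 s = 8793 C.
n(e⁻) = Q/F = 8793 / 96485 = 0.09114 mol.
Pb²⁺ + 2 e⁻ → Pb, so n(Pb) = n(e⁻)/2 = 0.04557 mol.
m = n·M = 0.04557 × 207.2 = 9.44 g.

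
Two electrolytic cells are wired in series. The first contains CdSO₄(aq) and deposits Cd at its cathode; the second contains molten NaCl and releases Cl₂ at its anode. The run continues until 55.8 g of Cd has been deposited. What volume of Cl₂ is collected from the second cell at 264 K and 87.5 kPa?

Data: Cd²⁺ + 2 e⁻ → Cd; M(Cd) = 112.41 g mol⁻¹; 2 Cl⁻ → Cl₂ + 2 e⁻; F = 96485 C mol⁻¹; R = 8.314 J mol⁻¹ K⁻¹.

n(Cd) = 55.8 / 112.41 = 0.4964 mol, so n(e⁻) = 2 × 0.4964 = 0.9928 mol.
The cells are in series, so the same 0.9928 mol of electrons passes through the second cell.
2 Cl⁻ → Cl₂ + 2 e⁻ — 2 mol e⁻ per mol Cl₂, so n(Cl₂) = 0.9928/2 = 0.4964 mol.
V = nRT/P = (0.4964 × 8.314 × 264) / (87.5 × 10³) = 0.0125 m³ = 12.5 L.

12.5 L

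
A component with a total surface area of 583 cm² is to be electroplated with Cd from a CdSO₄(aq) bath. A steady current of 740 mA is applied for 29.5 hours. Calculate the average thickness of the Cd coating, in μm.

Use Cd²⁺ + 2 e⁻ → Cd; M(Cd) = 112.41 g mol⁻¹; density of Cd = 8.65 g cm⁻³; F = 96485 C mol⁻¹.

Q = I·t = 0.7400 × 106200 = 78590 C; n(e⁻) = 0.8145 mol.
n(Cd) = n(e⁻)/2 = 0.4073 mol, so m = 0.4073 × 112.41 = 45.78 g.
Volume = m/ρ = 45.78 / 8.65 = 5.292 cm³.
Thickness = V/A = 5.292 / 583 = 0.00908 cm = 90.8 μm.

90.8 μm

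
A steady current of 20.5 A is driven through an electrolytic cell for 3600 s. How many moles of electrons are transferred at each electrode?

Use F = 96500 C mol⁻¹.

0.765 mol

Q = I·t = 20.50 A × 3600.0 s = 73800 C.
n(e⁻) = Q/F = 73800 / 96500 = 0.765 mol.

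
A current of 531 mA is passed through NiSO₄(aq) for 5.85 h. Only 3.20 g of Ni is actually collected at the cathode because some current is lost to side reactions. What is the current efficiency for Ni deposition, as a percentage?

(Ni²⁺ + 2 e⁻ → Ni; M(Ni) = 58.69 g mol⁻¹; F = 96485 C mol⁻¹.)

94.1 %

Q = I·t = 0.5310 × 21060 = 11180 C; n(e⁻) = 11180/96485 = 0.1159 mol.
Theoretical n(Ni) = n(e⁻)/2 = 0.05795 mol, i.e. m_theo = 0.05795 × 58.69 = 3.401 g.
Efficiency = m_actual / m_theo = 3.20 / 3.401 = 94.1 %.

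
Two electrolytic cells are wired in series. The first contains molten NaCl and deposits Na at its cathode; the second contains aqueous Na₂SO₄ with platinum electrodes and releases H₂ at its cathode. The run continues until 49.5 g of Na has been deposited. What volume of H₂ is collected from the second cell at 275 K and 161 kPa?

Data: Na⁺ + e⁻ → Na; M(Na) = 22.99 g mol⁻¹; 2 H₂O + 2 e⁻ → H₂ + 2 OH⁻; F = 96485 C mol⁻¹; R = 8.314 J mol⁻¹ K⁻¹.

15.3 L

n(Na) = 49.5 / 22.99 = 2.153 mol, so n(e⁻) = 1 × 2.153 = 2.153 mol.
The cells are in series, so the same 2.153 mol of electrons passes through the second cell.
2 H₂O + 2 e⁻ → H₂ + 2 OH⁻ — 2 mol e⁻ per mol H₂, so n(H₂) = 2.153/2 = 1.077 mol.
V = nRT/P = (1.077 × 8.314 × 275) / (161 × 10³) = 0.0153 m³ = 15.3 L.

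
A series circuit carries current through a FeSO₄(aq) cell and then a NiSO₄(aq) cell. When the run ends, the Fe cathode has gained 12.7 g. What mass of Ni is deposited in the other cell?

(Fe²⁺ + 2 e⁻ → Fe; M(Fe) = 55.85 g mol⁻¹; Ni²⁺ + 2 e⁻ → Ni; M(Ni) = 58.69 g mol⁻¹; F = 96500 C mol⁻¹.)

13.3 g

n(Fe) = 12.7 / 55.85 = 0.2274 mol.
Since Fe²⁺ + 2 e⁻ → Fe, n(e⁻) passed = 2 × 0.2274 = 0.4548 mol.
Cells in series carry the same charge, so the same 0.4548 mol of electrons passes through cell 2.
Ni²⁺ + 2 e⁻ → Ni, so n(Ni) = 0.4548 / 2 = 0.2274 mol.
m(Ni) = 0.2274 × 58.69 = 13.3 g.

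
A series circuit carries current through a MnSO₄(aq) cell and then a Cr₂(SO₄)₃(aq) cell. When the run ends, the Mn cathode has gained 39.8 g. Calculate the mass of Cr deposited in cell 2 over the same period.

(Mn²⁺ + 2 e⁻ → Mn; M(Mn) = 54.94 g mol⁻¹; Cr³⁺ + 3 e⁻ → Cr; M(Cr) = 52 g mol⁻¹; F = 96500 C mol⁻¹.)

25.1 g

n(Mn) = 39.8 / 54.94 = 0.7244 mol.
Since Mn²⁺ + 2 e⁻ → Mn, n(e⁻) passed = 2 × 0.7244 = 1.449 mol.
Cells in series carry the same charge, so the same 1.449 mol of electrons passes through cell 2.
Cr³⁺ + 3 e⁻ → Cr, so n(Cr) = 1.449 / 3 = 0.4830 mol.
m(Cr) = 0.4830 × 52 = 25.1 g.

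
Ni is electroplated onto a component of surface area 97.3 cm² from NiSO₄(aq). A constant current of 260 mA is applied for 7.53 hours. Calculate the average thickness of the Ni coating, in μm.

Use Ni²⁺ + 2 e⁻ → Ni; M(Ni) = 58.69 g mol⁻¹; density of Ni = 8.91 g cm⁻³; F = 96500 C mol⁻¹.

Q = I·t = 0.2600 × 27108 = 7048 C; n(e⁻) = 0.07304 mol.
n(Ni) = n(e⁻)/2 = 0.03652 mol, so m = 0.03652 × 58.69 = 2.143 g.
Volume = m/ρ = 2.143 / 8.91 = 0.2405 cm³.
Thickness = V/A = 0.2405 / 97.3 = 0.00247 cm = 24.7 μm.

24.7 μm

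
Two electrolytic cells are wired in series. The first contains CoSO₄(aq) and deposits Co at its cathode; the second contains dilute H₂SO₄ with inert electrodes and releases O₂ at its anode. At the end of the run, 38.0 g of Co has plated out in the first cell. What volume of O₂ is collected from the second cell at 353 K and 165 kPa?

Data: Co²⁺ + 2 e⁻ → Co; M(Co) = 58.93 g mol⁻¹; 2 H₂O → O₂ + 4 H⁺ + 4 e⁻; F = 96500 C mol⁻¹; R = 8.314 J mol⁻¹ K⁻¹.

5.73 L

n(Co) = 38.0 / 58.93 = 0.6448 mol, so n(e⁻) = 2 × 0.6448 = 1.290 mol.
The cells are in series, so the same 1.290 mol of electrons passes through the second cell.
2 H₂O → O₂ + 4 H⁺ + 4 e⁻ — 4 mol e⁻ per mol O₂, so n(O₂) = 1.290/4 = 0.3224 mol.
V = nRT/P = (0.3224 × 8.314 × 353) / (165 × 10³) = 0.00573 m³ = 5.73 L.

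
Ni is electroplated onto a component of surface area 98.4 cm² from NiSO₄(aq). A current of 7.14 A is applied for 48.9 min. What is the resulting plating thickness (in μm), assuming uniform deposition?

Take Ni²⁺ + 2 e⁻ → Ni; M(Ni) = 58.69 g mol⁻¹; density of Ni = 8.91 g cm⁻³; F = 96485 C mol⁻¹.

Q = I·t = 7.140 × 2934.0 = 20950 C; n(e⁻) = 0.2171 mol.
n(Ni) = n(e⁻)/2 = 0.1086 mol, so m = 0.1086 × 58.69 = 6.371 g.
Volume = m/ρ = 6.371 / 8.91 = 0.7151 cm³.
Thickness = V/A = 0.7151 / 98.4 = 0.00727 cm = 72.7 μm.

72.7 μm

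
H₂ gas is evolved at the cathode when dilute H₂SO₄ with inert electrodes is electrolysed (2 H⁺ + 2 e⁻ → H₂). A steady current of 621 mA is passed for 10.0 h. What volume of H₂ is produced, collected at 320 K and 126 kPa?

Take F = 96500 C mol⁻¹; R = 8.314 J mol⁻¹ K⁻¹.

2.45 L

Q = I·t = 0.6210 A × 36000 s = 22360 C.
n(e⁻) = Q/F = 22360 / 96500 = 0.2317 mol.
2 electrons are transferred per H₂ molecule, so n(H₂) = 0.2317 / 2 = 0.1158 mol.
V = nRT/P = (0.1158 × 8.314 × 320) / (126 × 10³ Pa) = 0.00245 m³ = 2.45 L.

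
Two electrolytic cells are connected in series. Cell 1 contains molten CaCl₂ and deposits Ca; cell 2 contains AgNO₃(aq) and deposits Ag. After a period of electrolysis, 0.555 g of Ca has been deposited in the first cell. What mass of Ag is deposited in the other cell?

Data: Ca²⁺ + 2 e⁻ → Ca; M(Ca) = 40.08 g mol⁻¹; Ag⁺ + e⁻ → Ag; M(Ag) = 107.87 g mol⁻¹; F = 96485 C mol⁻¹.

n(Ca) = 0.555 / 40.08 = 0.01385 mol.
Since Ca²⁺ + 2 e⁻ → Ca, n(e⁻) passed = 2 × 0.01385 = 0.02769 mol.
Cells in series carry the same charge, so the same 0.02769 mol of electrons passes through cell 2.
Ag⁺ + e⁻ → Ag, so n(Ag) = 0.02769 / 1 = 0.02769 mol.
m(Ag) = 0.02769 × 107.87 = 2.99 g.

2.99 g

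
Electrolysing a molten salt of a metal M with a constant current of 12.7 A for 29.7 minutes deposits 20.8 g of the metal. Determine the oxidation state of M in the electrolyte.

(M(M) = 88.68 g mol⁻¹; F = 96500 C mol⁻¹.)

Q = I·t = 12.70 A × 1782.0 s = 22630 C, so n(e⁻) = 22630/96500 = 0.2345 mol.
n(M) deposited = 20.8 / 88.68 = 0.2346 mol.
Electrons per atom = n(e⁻)/n(M) = 0.2345 / 0.2346 = 1.00 ≈ 1, so the ion is M⁺.

+1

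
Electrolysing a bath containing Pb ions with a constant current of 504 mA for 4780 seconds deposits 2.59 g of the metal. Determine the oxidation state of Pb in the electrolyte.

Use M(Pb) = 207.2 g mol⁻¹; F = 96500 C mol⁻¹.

Q = I·t = 0.5040 A × 4780.0 s = 2409 C, so n(e⁻) = 2409/96500 = 0.02496 mol.
n(Pb) deposited = 2.59 / 207.2 = 0.01250 mol.
Electrons per atom = n(e⁻)/n(Pb) = 0.02496 / 0.01250 = 2.00 ≈ 2, so the ion is Pb²⁺.

+2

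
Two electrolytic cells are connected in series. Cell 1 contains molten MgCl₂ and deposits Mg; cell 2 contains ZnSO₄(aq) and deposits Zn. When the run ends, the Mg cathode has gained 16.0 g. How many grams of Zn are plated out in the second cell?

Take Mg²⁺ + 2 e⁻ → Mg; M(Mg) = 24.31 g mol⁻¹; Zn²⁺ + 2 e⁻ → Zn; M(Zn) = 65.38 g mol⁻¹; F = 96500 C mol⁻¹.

43.0 g

n(Mg) = 16.0 / 24.31 = 0.6582 mol.
Since Mg²⁺ + 2 e⁻ → Mg, n(e⁻) passed = 2 × 0.6582 = 1.316 mol.
Cells in series carry the same charge, so the same 1.316 mol of electrons passes through cell 2.
Zn²⁺ + 2 e⁻ → Zn, so n(Zn) = 1.316 / 2 = 0.6582 mol.
m(Zn) = 0.6582 × 65.38 = 43.0 g.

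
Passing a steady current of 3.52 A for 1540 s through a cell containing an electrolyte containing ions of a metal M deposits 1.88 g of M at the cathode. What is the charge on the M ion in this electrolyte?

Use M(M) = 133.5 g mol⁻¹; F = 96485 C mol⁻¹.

+4

Q = I·t = 3.520 A × 1540.0 s = 5421 C, so n(e⁻) = 5421/96485 = 0.05618 mol.
n(M) deposited = 1.88 / 133.5 = 0.01408 mol.
Electrons per atom = n(e⁻)/n(M) = 0.05618 / 0.01408 = 3.99 ≈ 4, so the ion is M⁴⁺.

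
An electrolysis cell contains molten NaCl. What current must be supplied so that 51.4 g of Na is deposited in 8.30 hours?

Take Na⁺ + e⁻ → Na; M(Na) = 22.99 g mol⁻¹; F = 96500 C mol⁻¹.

n(Na) = 51.4 / 22.99 = 2.236 mol.
n(e⁻) = 1 × 2.236 = 2.236 mol.
Q = n(e⁻)·F = 2.236 × 96500 = 215800 C.
I = Q/t = 215800 / 29880 s = 7.22 A.

7.22 A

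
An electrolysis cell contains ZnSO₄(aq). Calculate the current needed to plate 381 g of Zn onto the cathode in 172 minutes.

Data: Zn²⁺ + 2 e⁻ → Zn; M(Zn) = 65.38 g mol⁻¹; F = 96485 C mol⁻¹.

109 A

n(Zn) = 381 / 65.38 = 5.827 mol.
n(e⁻) = 2 × 5.827 = 11.65 mol.
Q = n(e⁻)·F = 11.65 × 96485 = 1125000 C.
I = Q/t = 1125000 / 10320 s = 109 A.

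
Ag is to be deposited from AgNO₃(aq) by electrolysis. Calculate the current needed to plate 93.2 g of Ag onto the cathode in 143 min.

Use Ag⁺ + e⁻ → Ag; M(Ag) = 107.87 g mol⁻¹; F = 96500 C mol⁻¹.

9.72 A

n(Ag) = 93.2 / 107.87 = 0.8640 mol.
n(e⁻) = 1 × 0.8640 = 0.8640 mol.
Q = n(e⁻)·F = 0.8640 × 96500 = 83380 C.
I = Q/t = 83380 / 8580.0 s = 9.72 A.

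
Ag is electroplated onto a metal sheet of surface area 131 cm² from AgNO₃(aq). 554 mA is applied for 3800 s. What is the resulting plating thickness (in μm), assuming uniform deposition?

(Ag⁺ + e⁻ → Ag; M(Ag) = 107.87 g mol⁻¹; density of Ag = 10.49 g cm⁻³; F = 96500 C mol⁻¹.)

17.1 μm

Q = I·t = 0.5540 × 3800.0 = 2105 C; n(e⁻) = 0.02182 mol.
n(Ag) = n(e⁻)/1 = 0.02182 mol, so m = 0.02182 × 107.87 = 2.353 g.
Volume = m/ρ = 2.353 / 10.49 = 0.2243 cm³.
Thickness = V/A = 0.2243 / 131 = 0.00171 cm = 17.1 μm.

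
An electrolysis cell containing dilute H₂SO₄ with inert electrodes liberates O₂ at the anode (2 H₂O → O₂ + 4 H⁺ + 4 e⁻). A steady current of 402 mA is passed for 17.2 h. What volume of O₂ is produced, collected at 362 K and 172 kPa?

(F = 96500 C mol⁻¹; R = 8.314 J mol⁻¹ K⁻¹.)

1.13 L

Q = I·t = 0.4020 A × 61920 s = 24890 C.
n(e⁻) = Q/F = 24890 / 96500 = 0.2579 mol.
4 electrons are transferred per O₂ molecule, so n(O₂) = 0.2579 / 4 = 0.06449 mol.
V = nRT/P = (0.06449 × 8.314 × 362) / (172 × 10³ Pa) = 0.00113 m³ = 1.13 L.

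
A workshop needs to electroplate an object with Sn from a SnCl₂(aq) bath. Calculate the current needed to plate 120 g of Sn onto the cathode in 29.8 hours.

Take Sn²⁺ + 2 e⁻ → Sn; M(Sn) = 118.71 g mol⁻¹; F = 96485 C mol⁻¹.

1.82 A

n(Sn) = 120 / 118.71 = 1.011 mol.
n(e⁻) = 2 × 1.011 = 2.022 mol.
Q = n(e⁻)·F = 2.022 × 96485 = 195100 C.
I = Q/t = 195100 / 107280 s = 1.82 A.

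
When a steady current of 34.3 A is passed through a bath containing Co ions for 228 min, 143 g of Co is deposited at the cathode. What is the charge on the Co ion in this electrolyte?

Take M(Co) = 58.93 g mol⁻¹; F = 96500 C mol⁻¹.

+2

Q = I·t = 34.30 A × 13680 s = 469200 C, so n(e⁻) = 469200/96500 = 4.862 mol.
n(Co) deposited = 143 / 58.93 = 2.427 mol.
Electrons per atom = n(e⁻)/n(Co) = 4.862 / 2.427 = 2.00 ≈ 2, so the ion is Co²⁺.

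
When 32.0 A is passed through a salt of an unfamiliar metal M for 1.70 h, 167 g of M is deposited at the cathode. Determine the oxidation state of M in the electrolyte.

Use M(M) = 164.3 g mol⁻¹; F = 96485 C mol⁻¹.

Q = I·t = 32.00 A × 6120.0 s = 195800 C, so n(e⁻) = 195800/96485 = 2.030 mol.
n(M) deposited = 167 / 164.3 = 1.016 mol.
Electrons per atom = n(e⁻)/n(M) = 2.030 / 1.016 = 2.00 ≈ 2, so the ion is M²⁺.

+2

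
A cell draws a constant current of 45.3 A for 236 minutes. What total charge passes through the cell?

6.41 × 10⁵ C

Q = I·t = 45.30 A × 14160 s = 6.41 × 10⁵ C.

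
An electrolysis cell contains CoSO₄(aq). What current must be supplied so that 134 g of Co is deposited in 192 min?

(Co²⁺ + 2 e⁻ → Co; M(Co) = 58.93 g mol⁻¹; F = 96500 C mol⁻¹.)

38.1 A

n(Co) = 134 / 58.93 = 2.274 mol.
n(e⁻) = 2 × 2.274 = 4.548 mol.
Q = n(e⁻)·F = 4.548 × 96500 = 438900 C.
I = Q/t = 438900 / 11520 s = 38.1 A.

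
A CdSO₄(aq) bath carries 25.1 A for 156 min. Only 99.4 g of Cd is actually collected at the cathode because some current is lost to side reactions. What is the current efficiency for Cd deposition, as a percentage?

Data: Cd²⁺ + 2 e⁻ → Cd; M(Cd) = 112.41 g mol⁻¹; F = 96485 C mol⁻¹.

Q = I·t = 25.10 × 9360.0 = 234900 C; n(e⁻) = 234900/96485 = 2.435 mol.
Theoretical n(Cd) = n(e⁻)/2 = 1.217 mol, i.e. m_theo = 1.217 × 112.41 = 136.9 g.
Efficiency = m_actual / m_theo = 99.4 / 136.9 = 72.6 %.

72.6 %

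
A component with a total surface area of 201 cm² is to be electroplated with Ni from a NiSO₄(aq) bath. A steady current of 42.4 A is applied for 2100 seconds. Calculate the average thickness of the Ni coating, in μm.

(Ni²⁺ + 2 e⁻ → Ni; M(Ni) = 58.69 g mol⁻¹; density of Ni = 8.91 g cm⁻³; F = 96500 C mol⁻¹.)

Q = I·t = 42.40 × 2100.0 = 89040 C; n(e⁻) = 0.9227 mol.
n(Ni) = n(e⁻)/2 = 0.4613 mol, so m = 0.4613 × 58.69 = 27.08 g.
Volume = m/ρ = 27.08 / 8.91 = 3.039 cm³.
Thickness = V/A = 3.039 / 201 = 0.0151 cm = 151 μm.

151 μm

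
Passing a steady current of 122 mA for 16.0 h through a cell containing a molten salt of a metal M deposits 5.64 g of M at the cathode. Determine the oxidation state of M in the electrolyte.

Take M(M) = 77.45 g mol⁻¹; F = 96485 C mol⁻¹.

+1

Q = I·t = 0.1220 A × 57600 s = 7027 C, so n(e⁻) = 7027/96485 = 0.07283 mol.
n(M) deposited = 5.64 / 77.45 = 0.07282 mol.
Electrons per atom = n(e⁻)/n(M) = 0.07283 / 0.07282 = 1.00 ≈ 1, so the ion is M⁺.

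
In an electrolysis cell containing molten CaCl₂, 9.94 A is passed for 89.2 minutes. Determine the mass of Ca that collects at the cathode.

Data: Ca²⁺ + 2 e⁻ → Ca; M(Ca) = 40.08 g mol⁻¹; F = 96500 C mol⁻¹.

11.0 g

Q = I·t = 9.940 A × 5352.0 s = 53200 C.
n(e⁻) = Q/F = 53200 / 96500 = 0.5513 mol.
Ca²⁺ + 2 e⁻ → Ca, so n(Ca) = n(e⁻)/2 = 0.2756 mol.
m = n·M = 0.2756 × 40.08 = 11.0 g.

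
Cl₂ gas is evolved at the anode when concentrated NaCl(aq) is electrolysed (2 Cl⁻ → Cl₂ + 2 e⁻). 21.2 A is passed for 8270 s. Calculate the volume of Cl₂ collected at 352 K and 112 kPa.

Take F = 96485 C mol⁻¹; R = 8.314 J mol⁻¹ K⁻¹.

23.7 L

Q = I·t = 21.20 A × 8270.0 s = 175300 C.
n(e⁻) = Q/F = 175300 / 96485 = 1.817 mol.
2 electrons are transferred per Cl₂ molecule, so n(Cl₂) = 1.817 / 2 = 0.9086 mol.
V = nRT/P = (0.9086 × 8.314 × 352) / (112 × 10³ Pa) = 0.0237 m³ = 23.7 L.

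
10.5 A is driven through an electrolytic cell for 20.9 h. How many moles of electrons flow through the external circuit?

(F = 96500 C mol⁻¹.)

Q = I·t = 10.50 A × 75240 s = 790000 C.
n(e⁻) = Q/F = 790000 / 96500 = 8.19 mol.

8.19 mol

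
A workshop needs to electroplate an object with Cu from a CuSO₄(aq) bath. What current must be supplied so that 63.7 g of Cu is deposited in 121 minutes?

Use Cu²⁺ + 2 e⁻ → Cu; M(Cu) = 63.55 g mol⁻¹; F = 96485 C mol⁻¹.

n(Cu) = 63.7 / 63.55 = 1.002 mol.
n(e⁻) = 2 × 1.002 = 2.005 mol.
Q = n(e⁻)·F = 2.005 × 96485 = 193400 C.
I = Q/t = 193400 / 7260.0 s = 26.6 A.

26.6 A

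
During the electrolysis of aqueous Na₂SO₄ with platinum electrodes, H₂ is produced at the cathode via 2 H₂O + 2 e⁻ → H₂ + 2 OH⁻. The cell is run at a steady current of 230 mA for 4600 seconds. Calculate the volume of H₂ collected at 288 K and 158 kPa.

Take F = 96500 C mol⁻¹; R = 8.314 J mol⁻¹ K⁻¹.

Q = I·t = 0.2300 A × 4600.0 s = 1058 C.
n(e⁻) = Q/F = 1058 / 96500 = 0.01096 mol.
2 electrons are transferred per H₂ molecule, so n(H₂) = 0.01096 / 2 = 0.005482 mol.
V = nRT/P = (0.005482 × 8.314 × 288) / (158 × 10³ Pa) = 8.31 × 10⁻⁵ m³ = 0.0831 L.

0.0831 L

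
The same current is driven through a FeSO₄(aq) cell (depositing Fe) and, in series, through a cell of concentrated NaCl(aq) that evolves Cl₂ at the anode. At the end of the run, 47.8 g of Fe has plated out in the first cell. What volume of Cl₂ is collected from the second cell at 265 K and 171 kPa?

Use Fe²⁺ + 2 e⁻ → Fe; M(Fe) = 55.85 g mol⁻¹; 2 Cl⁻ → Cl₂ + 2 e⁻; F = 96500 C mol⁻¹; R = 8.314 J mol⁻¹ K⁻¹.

n(Fe) = 47.8 / 55.85 = 0.8559 mol, so n(e⁻) = 2 × 0.8559 = 1.712 mol.
The cells are in series, so the same 1.712 mol of electrons passes through the second cell.
2 Cl⁻ → Cl₂ + 2 e⁻ — 2 mol e⁻ per mol Cl₂, so n(Cl₂) = 1.712/2 = 0.8559 mol.
V = nRT/P = (0.8559 × 8.314 × 265) / (171 × 10³) = 0.0110 m³ = 11.0 L.

11.0 L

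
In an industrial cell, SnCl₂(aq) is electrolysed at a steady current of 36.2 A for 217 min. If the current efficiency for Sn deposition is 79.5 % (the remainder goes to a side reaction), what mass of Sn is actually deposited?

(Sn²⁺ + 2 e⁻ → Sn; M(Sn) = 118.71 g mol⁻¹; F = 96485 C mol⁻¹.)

231 g

Q = I·t = 36.20 × 13020 = 471300 C.
n(e⁻) = 471300/96485 = 4.885 mol; theoretically n(Sn) = 4.885/2 = 2.442 mol, m_theo = 289.9 g.
At 79.5 % efficiency, m_actual = 0.795 × 289.9 = 231 g.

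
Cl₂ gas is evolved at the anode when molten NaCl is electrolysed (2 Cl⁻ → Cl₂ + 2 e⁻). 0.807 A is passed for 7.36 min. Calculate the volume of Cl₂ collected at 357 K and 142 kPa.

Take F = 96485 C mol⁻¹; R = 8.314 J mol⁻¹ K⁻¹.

0.0386 L

Q = I·t = 0.8070 A × 441.60 s = 356.4 C.
n(e⁻) = Q/F = 356.4 / 96485 = 0.003694 mol.
2 electrons are transferred per Cl₂ molecule, so n(Cl₂) = 0.003694 / 2 = 0.001847 mol.
V = nRT/P = (0.001847 × 8.314 × 357) / (142 × 10³ Pa) = 3.86 × 10⁻⁵ m³ = 0.0386 L.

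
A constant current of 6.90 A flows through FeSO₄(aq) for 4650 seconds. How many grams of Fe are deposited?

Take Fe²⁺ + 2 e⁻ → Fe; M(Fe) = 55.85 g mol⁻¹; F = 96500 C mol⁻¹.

Q = I·t = 6.900 A × 4650.0 s = 32080 C.
n(e⁻) = Q/F = 32080 / 96500 = 0.3325 mol.
Fe²⁺ + 2 e⁻ → Fe, so n(Fe) = n(e⁻)/2 = 0.1662 mol.
m = n·M = 0.1662 × 55.85 = 9.28 g.

9.28 g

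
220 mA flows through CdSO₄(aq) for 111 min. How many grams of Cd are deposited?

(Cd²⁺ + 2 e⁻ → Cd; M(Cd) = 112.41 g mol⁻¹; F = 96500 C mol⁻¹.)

Q = I·t = 0.2200 A × 6660.0 s = 1465 C.
n(e⁻) = Q/F = 1465 / 96500 = 0.01518 mol.
Cd²⁺ + 2 e⁻ → Cd, so n(Cd) = n(e⁻)/2 = 0.007592 mol.
m = n·M = 0.007592 × 112.41 = 0.853 g.

0.853 g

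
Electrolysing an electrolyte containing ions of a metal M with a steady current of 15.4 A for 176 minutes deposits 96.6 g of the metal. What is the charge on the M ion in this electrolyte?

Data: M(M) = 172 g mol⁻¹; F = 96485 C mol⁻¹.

+3

Q = I·t = 15.40 A × 10560 s = 162600 C, so n(e⁻) = 162600/96485 = 1.685 mol.
n(M) deposited = 96.6 / 172 = 0.5616 mol.
Electrons per atom = n(e⁻)/n(M) = 1.685 / 0.5616 = 3.00 ≈ 3, so the ion is M³⁺.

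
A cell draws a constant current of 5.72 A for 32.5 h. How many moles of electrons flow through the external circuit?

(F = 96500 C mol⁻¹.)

6.94 mol

Q = I·t = 5.720 A × 117000 s = 669200 C.
n(e⁻) = Q/F = 669200 / 96500 = 6.94 mol.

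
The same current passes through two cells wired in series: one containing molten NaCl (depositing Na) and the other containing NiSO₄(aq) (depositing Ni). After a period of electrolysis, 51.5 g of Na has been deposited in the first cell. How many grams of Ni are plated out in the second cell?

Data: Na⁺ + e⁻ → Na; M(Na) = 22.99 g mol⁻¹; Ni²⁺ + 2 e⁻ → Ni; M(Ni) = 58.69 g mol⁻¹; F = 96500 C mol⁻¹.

65.7 g

n(Na) = 51.5 / 22.99 = 2.240 mol.
Since Na⁺ + e⁻ → Na, n(e⁻) passed = 1 × 2.240 = 2.240 mol.
Cells in series carry the same charge, so the same 2.240 mol of electrons passes through cell 2.
Ni²⁺ + 2 e⁻ → Ni, so n(Ni) = 2.240 / 2 = 1.120 mol.
m(Ni) = 1.120 × 58.69 = 65.7 g.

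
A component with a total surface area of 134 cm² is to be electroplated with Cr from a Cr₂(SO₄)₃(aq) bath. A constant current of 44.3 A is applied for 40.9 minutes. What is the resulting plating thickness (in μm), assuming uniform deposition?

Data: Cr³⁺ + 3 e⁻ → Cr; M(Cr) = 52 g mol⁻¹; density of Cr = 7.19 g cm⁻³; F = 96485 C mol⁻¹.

203 μm

Q = I·t = 44.30 × 2454.0 = 108700 C; n(e⁻) = 1.127 mol.
n(Cr) = n(e⁻)/3 = 0.3756 mol, so m = 0.3756 × 52 = 19.53 g.
Volume = m/ρ = 19.53 / 7.19 = 2.716 cm³.
Thickness = V/A = 2.716 / 134 = 0.0203 cm = 203 μm.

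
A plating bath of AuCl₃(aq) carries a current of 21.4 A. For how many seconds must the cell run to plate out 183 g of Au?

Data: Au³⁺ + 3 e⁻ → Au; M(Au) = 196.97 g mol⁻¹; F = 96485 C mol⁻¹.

n(Au) = m/M = 183 / 196.97 = 0.9291 mol.
Each Au atom requires 3 electrons, so n(e⁻) = 3 × 0.9291 = 2.787 mol.
Q = n(e⁻)·F = 2.787 × 96485 = 268900 C.
t = Q/I = 268900 / 21.40 A = 12570 s.

12600 s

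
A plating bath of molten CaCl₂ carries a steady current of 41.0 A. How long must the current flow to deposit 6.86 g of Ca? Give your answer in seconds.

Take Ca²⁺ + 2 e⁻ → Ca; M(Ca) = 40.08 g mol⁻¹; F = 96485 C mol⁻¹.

n(Ca) = m/M = 6.86 / 40.08 = 0.1712 mol.
Each Ca atom requires 2 electrons, so n(e⁻) = 2 × 0.1712 = 0.3423 mol.
Q = n(e⁻)·F = 0.3423 × 96485 = 33030 C.
t = Q/I = 33030 / 41.00 A = 805.6 s.

806 s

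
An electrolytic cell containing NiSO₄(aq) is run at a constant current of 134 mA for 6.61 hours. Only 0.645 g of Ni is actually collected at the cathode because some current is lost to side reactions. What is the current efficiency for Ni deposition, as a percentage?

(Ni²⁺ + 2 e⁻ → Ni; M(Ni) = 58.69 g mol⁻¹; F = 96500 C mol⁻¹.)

66.5 %

Q = I·t = 0.1340 × 23796 = 3189 C; n(e⁻) = 3189/96500 = 0.03304 mol.
Theoretical n(Ni) = n(e⁻)/2 = 0.01652 mol, i.e. m_theo = 0.01652 × 58.69 = 0.9697 g.
Efficiency = m_actual / m_theo = 0.645 / 0.9697 = 66.5 %.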